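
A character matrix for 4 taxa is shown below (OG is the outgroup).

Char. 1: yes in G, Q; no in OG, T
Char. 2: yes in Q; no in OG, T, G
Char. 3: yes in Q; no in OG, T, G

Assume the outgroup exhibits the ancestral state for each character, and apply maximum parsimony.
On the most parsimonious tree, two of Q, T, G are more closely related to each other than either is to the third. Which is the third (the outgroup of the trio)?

The outgroup has state 'no' for every character, so 'yes' is the derived state throughout.
Only G and Q show the derived state 'yes' for Char. 1, supporting them as a clade.
Char. 2 (derived state 'yes') is unique to Q (autapomorphy; uninformative for grouping).
Char. 3 (derived state 'yes') is unique to Q (autapomorphy; uninformative for grouping).
Most parsimonious ingroup topology: (T,(G,Q)).
Q and G share a more recent common ancestor with each other than either does with T, so T is the least closely related of the three.

T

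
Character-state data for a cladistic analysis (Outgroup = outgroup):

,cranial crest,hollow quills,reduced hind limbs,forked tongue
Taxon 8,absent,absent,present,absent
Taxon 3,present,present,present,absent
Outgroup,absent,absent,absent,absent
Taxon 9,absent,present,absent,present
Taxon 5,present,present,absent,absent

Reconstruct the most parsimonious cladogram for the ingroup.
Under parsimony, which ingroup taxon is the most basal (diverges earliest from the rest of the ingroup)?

Taxon 8

The outgroup has state 'absent' for every character, so 'present' is the derived state throughout.
cranial crest: derived state 'present' in Taxon 3 and Taxon 5 only — synapomorphy for {Taxon 3, Taxon 5}.
hollow quills (derived state 'present') is shared by Taxon 3, Taxon 5, and Taxon 9 — a synapomorphy uniting that clade.
reduced hind limbs groups Taxon 3 and Taxon 8, which is incompatible with the clades supported by the remaining characters; treating it as convergent (homoplasy) costs fewer steps than any alternative tree.
forked tongue: derived state 'present' in Taxon 9 only — an autapomorphy, so it tells us nothing about relationships among taxa.
Most parsimonious ingroup topology: (((Taxon 3,Taxon 5),Taxon 9),Taxon 8).
Taxon 8 is sister to the clade containing all other ingroup taxa, so it is the earliest-diverging (most basal) ingroup lineage.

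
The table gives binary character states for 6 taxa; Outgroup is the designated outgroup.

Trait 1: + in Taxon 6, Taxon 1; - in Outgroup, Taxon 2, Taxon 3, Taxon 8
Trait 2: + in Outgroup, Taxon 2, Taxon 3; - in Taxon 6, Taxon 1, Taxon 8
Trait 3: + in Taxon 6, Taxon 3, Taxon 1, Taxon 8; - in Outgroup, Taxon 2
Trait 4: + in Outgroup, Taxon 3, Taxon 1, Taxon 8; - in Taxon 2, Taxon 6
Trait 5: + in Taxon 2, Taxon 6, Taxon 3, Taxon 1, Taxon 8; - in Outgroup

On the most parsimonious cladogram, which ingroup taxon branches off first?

Character polarity is set by the outgroup: the derived state is whichever differs from the outgroup's state, so for Trait 2, Trait 4 the derived state is '-', and for the remaining characters it is '+'.
Only Taxon 1 and Taxon 6 show the derived state '+' for Trait 1, supporting them as a clade.
Trait 2: derived state '-' in Taxon 1, Taxon 6, and Taxon 8 only — synapomorphy for {Taxon 1, Taxon 6, Taxon 8}.
Trait 3 (derived state '+') is shared by Taxon 1, Taxon 3, Taxon 6, and Taxon 8 — a synapomorphy uniting that clade.
Trait 4 groups Taxon 2 and Taxon 6, which is incompatible with the clades supported by the remaining characters; treating it as convergent (homoplasy) costs fewer steps than any alternative tree.
All ingroup taxa share the derived state '+' for Trait 5; it defines the ingroup but does not resolve relationships within it.
Most parsimonious ingroup topology: (Taxon 2,(((Taxon 6,Taxon 1),Taxon 8),Taxon 3)).
Taxon 2 is sister to the clade containing all other ingroup taxa, so it is the earliest-diverging (most basal) ingroup lineage.

Taxon 2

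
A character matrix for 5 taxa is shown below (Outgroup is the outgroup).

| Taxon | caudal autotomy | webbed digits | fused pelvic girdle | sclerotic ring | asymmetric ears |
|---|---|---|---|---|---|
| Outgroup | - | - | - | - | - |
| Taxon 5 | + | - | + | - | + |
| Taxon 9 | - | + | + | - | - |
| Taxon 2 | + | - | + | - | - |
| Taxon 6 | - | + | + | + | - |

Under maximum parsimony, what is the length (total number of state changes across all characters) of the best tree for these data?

5

The outgroup has state '-' for every character, so '+' is the derived state throughout.
caudal autotomy: derived state '+' in Taxon 2 and Taxon 5 only — synapomorphy for {Taxon 2, Taxon 5}.
Only Taxon 6 and Taxon 9 show the derived state '+' for webbed digits, supporting them as a clade.
fused pelvic girdle (derived state '+') is shared by all ingroup taxa — unites the whole ingroup.
sclerotic ring (derived state '+') is unique to Taxon 6 (autapomorphy; uninformative for grouping).
asymmetric ears (derived state '+') is unique to Taxon 5 (autapomorphy; uninformative for grouping).
Most parsimonious ingroup topology: ((Taxon 5,Taxon 2),(Taxon 9,Taxon 6)).
Changes per character on this tree: caudal autotomy: 1; webbed digits: 1; fused pelvic girdle: 1; sclerotic ring: 1; asymmetric ears: 1.
Total = 5.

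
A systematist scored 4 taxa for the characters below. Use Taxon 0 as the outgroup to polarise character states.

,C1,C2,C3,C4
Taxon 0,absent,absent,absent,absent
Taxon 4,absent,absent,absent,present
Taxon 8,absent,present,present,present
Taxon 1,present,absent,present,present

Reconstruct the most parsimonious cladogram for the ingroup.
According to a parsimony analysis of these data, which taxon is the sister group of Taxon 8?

Taxon 1

The outgroup has state 'absent' for every character, so 'present' is the derived state throughout.
C1: derived state 'present' in Taxon 1 only — an autapomorphy, so it tells us nothing about relationships among taxa.
C2 (derived state 'present') is unique to Taxon 8 (autapomorphy; uninformative for grouping).
C3 (derived state 'present') is shared by Taxon 1 and Taxon 8 — a synapomorphy uniting that clade.
C4 (derived state 'present') is shared by all ingroup taxa — unites the whole ingroup.
Most parsimonious ingroup topology: (Taxon 4,(Taxon 8,Taxon 1)).
Taxon 8 and Taxon 1 form a cherry on this tree, so they are sister taxa.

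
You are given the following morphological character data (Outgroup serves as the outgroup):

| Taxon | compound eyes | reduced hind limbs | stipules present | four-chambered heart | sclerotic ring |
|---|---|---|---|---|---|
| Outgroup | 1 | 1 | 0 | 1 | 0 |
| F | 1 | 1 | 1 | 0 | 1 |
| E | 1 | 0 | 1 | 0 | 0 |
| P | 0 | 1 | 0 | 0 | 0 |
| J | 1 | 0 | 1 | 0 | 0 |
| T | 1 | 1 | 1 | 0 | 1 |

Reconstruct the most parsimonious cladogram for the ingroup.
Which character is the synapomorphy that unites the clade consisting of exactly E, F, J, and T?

stipules present

Character polarity is set by the outgroup: the derived state is whichever differs from the outgroup's state, so for compound eyes, reduced hind limbs, four-chambered heart the derived state is '0', and for the remaining characters it is '1'.
compound eyes: derived state '0' in P only — an autapomorphy, so it tells us nothing about relationships among taxa.
reduced hind limbs (derived state '0') is shared by E and J — a synapomorphy uniting that clade.
stipules present: derived state '1' in E, F, J, and T only — synapomorphy for {E, F, J, T}.
All ingroup taxa share the derived state '0' for four-chambered heart; it defines the ingroup but does not resolve relationships within it.
sclerotic ring: derived state '1' in F and T only — synapomorphy for {F, T}.
Most parsimonious ingroup topology: (((F,T),(E,J)),P).
The clade {E, F, J, T} is supported by stipules present: its derived state '1' occurs in exactly those taxa and in no other taxon (including the outgroup).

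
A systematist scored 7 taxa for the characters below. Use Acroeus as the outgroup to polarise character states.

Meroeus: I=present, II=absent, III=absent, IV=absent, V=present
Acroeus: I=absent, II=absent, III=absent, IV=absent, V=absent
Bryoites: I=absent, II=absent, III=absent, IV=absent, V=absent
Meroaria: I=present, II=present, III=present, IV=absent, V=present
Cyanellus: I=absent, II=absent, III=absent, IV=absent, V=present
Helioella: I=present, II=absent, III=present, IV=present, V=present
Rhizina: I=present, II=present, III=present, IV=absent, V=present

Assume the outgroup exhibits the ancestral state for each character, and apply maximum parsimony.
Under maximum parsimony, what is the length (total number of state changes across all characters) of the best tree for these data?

The outgroup has state 'absent' for every character, so 'present' is the derived state throughout.
I (derived state 'present') is shared by Helioella, Meroaria, Meroeus, and Rhizina — a synapomorphy uniting that clade.
II: derived state 'present' in Meroaria and Rhizina only — synapomorphy for {Meroaria, Rhizina}.
III (derived state 'present') is shared by Helioella, Meroaria, and Rhizina — a synapomorphy uniting that clade.
IV: derived state 'present' in Helioella only — an autapomorphy, so it tells us nothing about relationships among taxa.
V: derived state 'present' in Cyanellus, Helioella, Meroaria, Meroeus, and Rhizina only — synapomorphy for {Cyanellus, Helioella, Meroaria, Meroeus, Rhizina}.
Most parsimonious ingroup topology: (((Meroeus,((Meroaria,Rhizina),Helioella)),Cyanellus),Bryoites).
Changes per character on this tree: I: 1; II: 1; III: 1; IV: 1; V: 1.
Total = 5.

5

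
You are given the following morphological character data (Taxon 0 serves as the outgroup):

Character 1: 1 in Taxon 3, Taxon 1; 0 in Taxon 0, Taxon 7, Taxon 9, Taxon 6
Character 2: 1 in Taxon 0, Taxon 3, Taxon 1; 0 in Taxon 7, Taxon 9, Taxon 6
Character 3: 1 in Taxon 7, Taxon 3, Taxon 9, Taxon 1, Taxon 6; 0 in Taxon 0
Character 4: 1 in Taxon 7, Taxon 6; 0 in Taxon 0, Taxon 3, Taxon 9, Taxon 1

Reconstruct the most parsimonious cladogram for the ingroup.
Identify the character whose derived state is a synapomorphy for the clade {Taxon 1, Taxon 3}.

Character polarity is set by the outgroup: the derived state is whichever differs from the outgroup's state, so for Character 2 the derived state is '0', and for the remaining characters it is '1'.
Only Taxon 1 and Taxon 3 show the derived state '1' for Character 1, supporting them as a clade.
Character 2: derived state '0' in Taxon 6, Taxon 7, and Taxon 9 only — synapomorphy for {Taxon 6, Taxon 7, Taxon 9}.
All ingroup taxa share the derived state '1' for Character 3; it defines the ingroup but does not resolve relationships within it.
Character 4 (derived state '1') is shared by Taxon 6 and Taxon 7 — a synapomorphy uniting that clade.
Most parsimonious ingroup topology: (((Taxon 7,Taxon 6),Taxon 9),(Taxon 3,Taxon 1)).
The clade {Taxon 1, Taxon 3} is supported by Character 1: its derived state '1' occurs in exactly those taxa and in no other taxon (including the outgroup).

Character 1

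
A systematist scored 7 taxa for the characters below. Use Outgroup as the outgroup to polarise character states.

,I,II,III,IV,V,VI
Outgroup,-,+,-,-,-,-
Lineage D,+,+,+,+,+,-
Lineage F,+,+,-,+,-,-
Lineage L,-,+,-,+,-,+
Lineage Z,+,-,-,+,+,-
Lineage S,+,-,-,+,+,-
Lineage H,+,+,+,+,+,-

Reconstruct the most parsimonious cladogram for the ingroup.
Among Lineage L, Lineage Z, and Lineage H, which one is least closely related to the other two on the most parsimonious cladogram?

Lineage L

Character polarity is set by the outgroup: the derived state is whichever differs from the outgroup's state, so for II the derived state is '-', and for the remaining characters it is '+'.
I (derived state '+') is shared by Lineage D, Lineage F, Lineage H, Lineage S, and Lineage Z — a synapomorphy uniting that clade.
II (derived state '-') is shared by Lineage S and Lineage Z — a synapomorphy uniting that clade.
Only Lineage D and Lineage H show the derived state '+' for III, supporting them as a clade.
IV (derived state '+') is shared by all ingroup taxa — unites the whole ingroup.
Only Lineage D, Lineage H, Lineage S, and Lineage Z show the derived state '+' for V, supporting them as a clade.
VI: derived state '+' in Lineage L only — an autapomorphy, so it tells us nothing about relationships among taxa.
Most parsimonious ingroup topology: ((((Lineage D,Lineage H),(Lineage Z,Lineage S)),Lineage F),Lineage L).
Lineage Z and Lineage H share a more recent common ancestor with each other than either does with Lineage L, so Lineage L is the least closely related of the three.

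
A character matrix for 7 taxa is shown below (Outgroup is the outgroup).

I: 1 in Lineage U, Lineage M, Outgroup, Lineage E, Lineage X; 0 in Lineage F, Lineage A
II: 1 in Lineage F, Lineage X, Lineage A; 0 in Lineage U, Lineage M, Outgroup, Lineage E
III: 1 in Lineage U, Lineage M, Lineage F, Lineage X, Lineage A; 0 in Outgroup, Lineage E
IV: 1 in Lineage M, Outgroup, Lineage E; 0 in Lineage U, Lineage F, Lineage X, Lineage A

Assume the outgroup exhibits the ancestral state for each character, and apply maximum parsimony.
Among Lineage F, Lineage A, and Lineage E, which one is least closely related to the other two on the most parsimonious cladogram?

Character polarity is set by the outgroup: the derived state is whichever differs from the outgroup's state, so for I, IV the derived state is '0', and for the remaining characters it is '1'.
Only Lineage A and Lineage F show the derived state '0' for I, supporting them as a clade.
II (derived state '1') is shared by Lineage A, Lineage F, and Lineage X — a synapomorphy uniting that clade.
III: derived state '1' in Lineage A, Lineage F, Lineage M, Lineage U, and Lineage X only — synapomorphy for {Lineage A, Lineage F, Lineage M, Lineage U, Lineage X}.
IV: derived state '0' in Lineage A, Lineage F, Lineage U, and Lineage X only — synapomorphy for {Lineage A, Lineage F, Lineage U, Lineage X}.
Most parsimonious ingroup topology: ((((Lineage X,(Lineage A,Lineage F)),Lineage U),Lineage M),Lineage E).
Lineage F and Lineage A share a more recent common ancestor with each other than either does with Lineage E, so Lineage E is the least closely related of the three.

Lineage E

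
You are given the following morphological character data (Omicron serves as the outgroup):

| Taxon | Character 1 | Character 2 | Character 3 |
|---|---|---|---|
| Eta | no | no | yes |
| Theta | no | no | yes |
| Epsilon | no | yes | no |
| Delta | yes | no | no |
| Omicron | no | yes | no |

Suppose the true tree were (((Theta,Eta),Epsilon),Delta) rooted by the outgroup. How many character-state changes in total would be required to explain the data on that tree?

4

Map each character onto (((Theta,Eta),Epsilon),Delta) (rooted by Omicron) and count the minimum state changes it requires (Fitch parsimony):
Character 1: 1; Character 2: 2; Character 3: 1.
Total tree length = 4.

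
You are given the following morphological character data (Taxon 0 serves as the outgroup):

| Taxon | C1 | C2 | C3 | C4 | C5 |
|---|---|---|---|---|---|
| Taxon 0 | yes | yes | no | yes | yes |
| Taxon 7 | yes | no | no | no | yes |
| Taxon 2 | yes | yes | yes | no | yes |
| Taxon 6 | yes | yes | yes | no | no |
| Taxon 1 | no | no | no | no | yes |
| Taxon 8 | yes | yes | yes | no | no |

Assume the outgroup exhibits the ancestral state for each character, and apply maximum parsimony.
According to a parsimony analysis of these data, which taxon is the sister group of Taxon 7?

Character polarity is set by the outgroup: the derived state is whichever differs from the outgroup's state, so for C1, C2, C4, C5 the derived state is 'no', and for the remaining characters it is 'yes'.
C1 (derived state 'no') is unique to Taxon 1 (autapomorphy; uninformative for grouping).
C2: derived state 'no' in Taxon 1 and Taxon 7 only — synapomorphy for {Taxon 1, Taxon 7}.
Only Taxon 2, Taxon 6, and Taxon 8 show the derived state 'yes' for C3, supporting them as a clade.
All ingroup taxa share the derived state 'no' for C4; it defines the ingroup but does not resolve relationships within it.
C5 (derived state 'no') is shared by Taxon 6 and Taxon 8 — a synapomorphy uniting that clade.
Most parsimonious ingroup topology: ((Taxon 7,Taxon 1),(Taxon 2,(Taxon 6,Taxon 8))).
Taxon 7 and Taxon 1 form a cherry on this tree, so they are sister taxa.

Taxon 1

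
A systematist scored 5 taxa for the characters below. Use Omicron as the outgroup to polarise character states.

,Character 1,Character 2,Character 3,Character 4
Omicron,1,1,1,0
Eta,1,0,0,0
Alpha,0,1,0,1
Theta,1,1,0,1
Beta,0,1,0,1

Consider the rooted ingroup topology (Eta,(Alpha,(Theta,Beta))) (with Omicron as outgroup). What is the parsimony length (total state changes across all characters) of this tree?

Map each character onto (Eta,(Alpha,(Theta,Beta))) (rooted by Omicron) and count the minimum state changes it requires (Fitch parsimony):
Character 1: 2; Character 2: 1; Character 3: 1; Character 4: 1.
Total tree length = 5.

5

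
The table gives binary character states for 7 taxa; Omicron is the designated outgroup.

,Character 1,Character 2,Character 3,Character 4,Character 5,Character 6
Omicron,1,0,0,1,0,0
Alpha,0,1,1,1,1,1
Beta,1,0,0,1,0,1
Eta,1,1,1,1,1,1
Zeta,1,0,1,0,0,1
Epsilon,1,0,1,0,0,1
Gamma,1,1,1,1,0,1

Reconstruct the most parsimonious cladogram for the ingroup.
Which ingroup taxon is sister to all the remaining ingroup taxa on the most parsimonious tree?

Character polarity is set by the outgroup: the derived state is whichever differs from the outgroup's state, so for Character 1, Character 4 the derived state is '0', and for the remaining characters it is '1'.
Character 1 (derived state '0') is unique to Alpha (autapomorphy; uninformative for grouping).
Only Alpha, Eta, and Gamma show the derived state '1' for Character 2, supporting them as a clade.
Character 3: derived state '1' in Alpha, Epsilon, Eta, Gamma, and Zeta only — synapomorphy for {Alpha, Epsilon, Eta, Gamma, Zeta}.
Character 4 (derived state '0') is shared by Epsilon and Zeta — a synapomorphy uniting that clade.
Only Alpha and Eta show the derived state '1' for Character 5, supporting them as a clade.
Character 6 (derived state '1') is shared by all ingroup taxa — unites the whole ingroup.
Most parsimonious ingroup topology: ((((Alpha,Eta),Gamma),(Zeta,Epsilon)),Beta).
Beta is sister to the clade containing all other ingroup taxa, so it is the earliest-diverging (most basal) ingroup lineage.

Beta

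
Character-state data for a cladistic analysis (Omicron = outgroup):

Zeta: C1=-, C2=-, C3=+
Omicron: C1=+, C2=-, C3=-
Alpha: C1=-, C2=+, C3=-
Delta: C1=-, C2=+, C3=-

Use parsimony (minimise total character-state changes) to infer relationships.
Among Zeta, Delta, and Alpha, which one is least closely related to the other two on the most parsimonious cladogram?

Zeta

Character polarity is set by the outgroup: the derived state is whichever differs from the outgroup's state, so for C1 the derived state is '-', and for the remaining characters it is '+'.
All ingroup taxa share the derived state '-' for C1; it defines the ingroup but does not resolve relationships within it.
Only Alpha and Delta show the derived state '+' for C2, supporting them as a clade.
C3 (derived state '+') is unique to Zeta (autapomorphy; uninformative for grouping).
Most parsimonious ingroup topology: (Zeta,(Alpha,Delta)).
Alpha and Delta share a more recent common ancestor with each other than either does with Zeta, so Zeta is the least closely related of the three.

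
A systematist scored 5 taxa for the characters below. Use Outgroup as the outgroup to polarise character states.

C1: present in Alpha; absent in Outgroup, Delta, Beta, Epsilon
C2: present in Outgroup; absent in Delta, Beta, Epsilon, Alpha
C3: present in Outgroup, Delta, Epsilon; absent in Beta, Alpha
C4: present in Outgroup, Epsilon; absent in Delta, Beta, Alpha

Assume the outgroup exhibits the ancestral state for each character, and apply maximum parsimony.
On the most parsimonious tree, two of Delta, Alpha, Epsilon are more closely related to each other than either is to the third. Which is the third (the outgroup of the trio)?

Character polarity is set by the outgroup: the derived state is whichever differs from the outgroup's state, so for C2, C3, C4 the derived state is 'absent', and for the remaining characters it is 'present'.
C1: derived state 'present' in Alpha only — an autapomorphy, so it tells us nothing about relationships among taxa.
C2 (derived state 'absent') is shared by all ingroup taxa — unites the whole ingroup.
C3 (derived state 'absent') is shared by Alpha and Beta — a synapomorphy uniting that clade.
C4 (derived state 'absent') is shared by Alpha, Beta, and Delta — a synapomorphy uniting that clade.
Most parsimonious ingroup topology: (Epsilon,((Beta,Alpha),Delta)).
Delta and Alpha share a more recent common ancestor with each other than either does with Epsilon, so Epsilon is the least closely related of the three.

Epsilon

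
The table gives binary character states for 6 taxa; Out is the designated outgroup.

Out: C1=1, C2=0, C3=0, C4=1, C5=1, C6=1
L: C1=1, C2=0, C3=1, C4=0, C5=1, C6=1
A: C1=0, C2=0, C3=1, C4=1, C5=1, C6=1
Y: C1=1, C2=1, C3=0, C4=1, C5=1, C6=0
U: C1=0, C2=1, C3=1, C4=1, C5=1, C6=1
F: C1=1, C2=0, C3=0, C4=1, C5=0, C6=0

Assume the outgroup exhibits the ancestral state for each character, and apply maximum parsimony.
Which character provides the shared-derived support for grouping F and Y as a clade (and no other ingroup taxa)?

Character polarity is set by the outgroup: the derived state is whichever differs from the outgroup's state, so for C1, C4, C5, C6 the derived state is '0', and for the remaining characters it is '1'.
C1: derived state '0' in A and U only — synapomorphy for {A, U}.
C2 groups U and Y, which is incompatible with the clades supported by the remaining characters; treating it as convergent (homoplasy) costs fewer steps than any alternative tree.
C3 (derived state '1') is shared by A, L, and U — a synapomorphy uniting that clade.
C4 (derived state '0') is unique to L (autapomorphy; uninformative for grouping).
C5: derived state '0' in F only — an autapomorphy, so it tells us nothing about relationships among taxa.
C6: derived state '0' in F and Y only — synapomorphy for {F, Y}.
Most parsimonious ingroup topology: ((L,(A,U)),(Y,F)).
The clade {F, Y} is supported by C6: its derived state '0' occurs in exactly those taxa and in no other taxon (including the outgroup).

C6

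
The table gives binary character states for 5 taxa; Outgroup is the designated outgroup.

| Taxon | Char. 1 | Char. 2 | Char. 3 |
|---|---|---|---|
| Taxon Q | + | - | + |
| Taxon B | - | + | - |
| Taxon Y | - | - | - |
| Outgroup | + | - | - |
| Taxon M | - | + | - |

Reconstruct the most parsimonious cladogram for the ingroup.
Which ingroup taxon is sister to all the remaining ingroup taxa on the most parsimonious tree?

Taxon Q

Character polarity is set by the outgroup: the derived state is whichever differs from the outgroup's state, so for Char. 1 the derived state is '-', and for the remaining characters it is '+'.
Char. 1: derived state '-' in Taxon B, Taxon M, and Taxon Y only — synapomorphy for {Taxon B, Taxon M, Taxon Y}.
Only Taxon B and Taxon M show the derived state '+' for Char. 2, supporting them as a clade.
Char. 3: derived state '+' in Taxon Q only — an autapomorphy, so it tells us nothing about relationships among taxa.
Most parsimonious ingroup topology: (((Taxon M,Taxon B),Taxon Y),Taxon Q).
Taxon Q is sister to the clade containing all other ingroup taxa, so it is the earliest-diverging (most basal) ingroup lineage.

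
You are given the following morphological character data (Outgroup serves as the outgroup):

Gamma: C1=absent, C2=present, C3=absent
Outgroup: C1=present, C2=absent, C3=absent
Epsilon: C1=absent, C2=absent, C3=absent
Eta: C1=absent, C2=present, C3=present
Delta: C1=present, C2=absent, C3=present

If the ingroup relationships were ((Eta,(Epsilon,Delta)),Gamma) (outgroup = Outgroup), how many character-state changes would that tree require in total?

6

Map each character onto ((Eta,(Epsilon,Delta)),Gamma) (rooted by Outgroup) and count the minimum state changes it requires (Fitch parsimony):
C1: 2; C2: 2; C3: 2.
Total tree length = 6.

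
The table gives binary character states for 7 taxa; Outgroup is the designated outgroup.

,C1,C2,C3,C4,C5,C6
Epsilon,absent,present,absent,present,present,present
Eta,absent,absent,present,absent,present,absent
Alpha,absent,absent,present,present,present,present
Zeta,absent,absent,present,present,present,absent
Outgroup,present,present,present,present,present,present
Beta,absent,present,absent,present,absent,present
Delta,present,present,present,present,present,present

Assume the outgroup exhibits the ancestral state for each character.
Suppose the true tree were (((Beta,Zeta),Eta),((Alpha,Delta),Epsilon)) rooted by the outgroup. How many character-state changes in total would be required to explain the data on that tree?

11

Map each character onto (((Beta,Zeta),Eta),((Alpha,Delta),Epsilon)) (rooted by Outgroup) and count the minimum state changes it requires (Fitch parsimony):
C1: 2; C2: 3; C3: 2; C4: 1; C5: 1; C6: 2.
Total tree length = 11.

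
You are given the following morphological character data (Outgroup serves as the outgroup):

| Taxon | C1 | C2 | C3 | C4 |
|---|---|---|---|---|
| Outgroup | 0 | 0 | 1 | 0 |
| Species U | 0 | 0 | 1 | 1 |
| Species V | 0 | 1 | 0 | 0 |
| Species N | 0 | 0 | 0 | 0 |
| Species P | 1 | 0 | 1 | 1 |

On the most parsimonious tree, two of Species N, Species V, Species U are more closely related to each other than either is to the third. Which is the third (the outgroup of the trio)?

Species U

Character polarity is set by the outgroup: the derived state is whichever differs from the outgroup's state, so for C3 the derived state is '0', and for the remaining characters it is '1'.
C1 (derived state '1') is unique to Species P (autapomorphy; uninformative for grouping).
C2 (derived state '1') is unique to Species V (autapomorphy; uninformative for grouping).
Only Species N and Species V show the derived state '0' for C3, supporting them as a clade.
Only Species P and Species U show the derived state '1' for C4, supporting them as a clade.
Most parsimonious ingroup topology: ((Species U,Species P),(Species V,Species N)).
Species N and Species V share a more recent common ancestor with each other than either does with Species U, so Species U is the least closely related of the three.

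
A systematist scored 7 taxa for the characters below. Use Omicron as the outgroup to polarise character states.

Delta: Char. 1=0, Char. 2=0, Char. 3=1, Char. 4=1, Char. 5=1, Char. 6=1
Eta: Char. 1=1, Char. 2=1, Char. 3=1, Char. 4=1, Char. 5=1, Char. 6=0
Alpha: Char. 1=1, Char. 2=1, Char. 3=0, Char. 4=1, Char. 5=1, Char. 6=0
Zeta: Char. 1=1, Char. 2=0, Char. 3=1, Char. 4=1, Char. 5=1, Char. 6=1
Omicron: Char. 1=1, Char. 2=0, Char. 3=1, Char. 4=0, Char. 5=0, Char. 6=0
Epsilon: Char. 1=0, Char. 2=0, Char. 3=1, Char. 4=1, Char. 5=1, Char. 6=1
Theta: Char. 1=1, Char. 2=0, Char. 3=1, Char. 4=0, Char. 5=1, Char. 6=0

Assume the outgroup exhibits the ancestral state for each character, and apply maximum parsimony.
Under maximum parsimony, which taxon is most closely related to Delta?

Epsilon

Character polarity is set by the outgroup: the derived state is whichever differs from the outgroup's state, so for Char. 1, Char. 3 the derived state is '0', and for the remaining characters it is '1'.
Char. 1: derived state '0' in Delta and Epsilon only — synapomorphy for {Delta, Epsilon}.
Only Alpha and Eta show the derived state '1' for Char. 2, supporting them as a clade.
Char. 3 (derived state '0') is unique to Alpha (autapomorphy; uninformative for grouping).
Char. 4: derived state '1' in Alpha, Delta, Epsilon, Eta, and Zeta only — synapomorphy for {Alpha, Delta, Epsilon, Eta, Zeta}.
All ingroup taxa share the derived state '1' for Char. 5; it defines the ingroup but does not resolve relationships within it.
Char. 6 (derived state '1') is shared by Delta, Epsilon, and Zeta — a synapomorphy uniting that clade.
Most parsimonious ingroup topology: (((Alpha,Eta),((Delta,Epsilon),Zeta)),Theta).
Delta and Epsilon form a cherry on this tree, so they are sister taxa.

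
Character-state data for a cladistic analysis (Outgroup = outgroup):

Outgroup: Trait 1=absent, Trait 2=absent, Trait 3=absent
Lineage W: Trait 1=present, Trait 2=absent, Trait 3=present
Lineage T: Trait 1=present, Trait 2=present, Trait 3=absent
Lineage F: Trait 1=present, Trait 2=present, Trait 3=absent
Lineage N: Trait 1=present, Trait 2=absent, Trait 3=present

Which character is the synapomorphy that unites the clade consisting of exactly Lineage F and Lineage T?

The outgroup has state 'absent' for every character, so 'present' is the derived state throughout.
All ingroup taxa share the derived state 'present' for Trait 1; it defines the ingroup but does not resolve relationships within it.
Trait 2: derived state 'present' in Lineage F and Lineage T only — synapomorphy for {Lineage F, Lineage T}.
Only Lineage N and Lineage W show the derived state 'present' for Trait 3, supporting them as a clade.
Most parsimonious ingroup topology: ((Lineage W,Lineage N),(Lineage T,Lineage F)).
The clade {Lineage F, Lineage T} is supported by Trait 2: its derived state 'present' occurs in exactly those taxa and in no other taxon (including the outgroup).

Trait 2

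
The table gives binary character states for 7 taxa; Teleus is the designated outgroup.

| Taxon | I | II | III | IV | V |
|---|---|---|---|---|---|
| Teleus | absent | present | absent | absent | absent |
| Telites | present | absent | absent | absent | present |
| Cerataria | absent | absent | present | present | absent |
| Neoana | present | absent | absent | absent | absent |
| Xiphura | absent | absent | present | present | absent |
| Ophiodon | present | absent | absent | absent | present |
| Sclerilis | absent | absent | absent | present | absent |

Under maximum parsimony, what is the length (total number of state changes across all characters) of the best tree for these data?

5

Character polarity is set by the outgroup: the derived state is whichever differs from the outgroup's state, so for II the derived state is 'absent', and for the remaining characters it is 'present'.
Only Neoana, Ophiodon, and Telites show the derived state 'present' for I, supporting them as a clade.
All ingroup taxa share the derived state 'absent' for II; it defines the ingroup but does not resolve relationships within it.
III: derived state 'present' in Cerataria and Xiphura only — synapomorphy for {Cerataria, Xiphura}.
IV: derived state 'present' in Cerataria, Sclerilis, and Xiphura only — synapomorphy for {Cerataria, Sclerilis, Xiphura}.
Only Ophiodon and Telites show the derived state 'present' for V, supporting them as a clade.
Most parsimonious ingroup topology: (((Telites,Ophiodon),Neoana),((Cerataria,Xiphura),Sclerilis)).
Changes per character on this tree: I: 1; II: 1; III: 1; IV: 1; V: 1.
Total = 5.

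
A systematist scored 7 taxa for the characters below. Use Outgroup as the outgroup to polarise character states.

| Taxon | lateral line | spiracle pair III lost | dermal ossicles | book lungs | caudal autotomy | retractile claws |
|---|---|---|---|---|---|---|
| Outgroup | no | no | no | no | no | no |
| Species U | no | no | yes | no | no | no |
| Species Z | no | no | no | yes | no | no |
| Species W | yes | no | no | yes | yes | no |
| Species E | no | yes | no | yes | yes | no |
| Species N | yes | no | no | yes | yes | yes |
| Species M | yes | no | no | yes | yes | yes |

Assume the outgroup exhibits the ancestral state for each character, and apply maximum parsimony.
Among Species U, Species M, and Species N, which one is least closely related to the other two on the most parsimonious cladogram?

The outgroup has state 'no' for every character, so 'yes' is the derived state throughout.
Only Species M, Species N, and Species W show the derived state 'yes' for lateral line, supporting them as a clade.
spiracle pair III lost (derived state 'yes') is unique to Species E (autapomorphy; uninformative for grouping).
dermal ossicles: derived state 'yes' in Species U only — an autapomorphy, so it tells us nothing about relationships among taxa.
book lungs (derived state 'yes') is shared by Species E, Species M, Species N, Species W, and Species Z — a synapomorphy uniting that clade.
caudal autotomy (derived state 'yes') is shared by Species E, Species M, Species N, and Species W — a synapomorphy uniting that clade.
retractile claws (derived state 'yes') is shared by Species M and Species N — a synapomorphy uniting that clade.
Most parsimonious ingroup topology: (Species U,(Species Z,((Species W,(Species N,Species M)),Species E))).
Species M and Species N share a more recent common ancestor with each other than either does with Species U, so Species U is the least closely related of the three.

Species U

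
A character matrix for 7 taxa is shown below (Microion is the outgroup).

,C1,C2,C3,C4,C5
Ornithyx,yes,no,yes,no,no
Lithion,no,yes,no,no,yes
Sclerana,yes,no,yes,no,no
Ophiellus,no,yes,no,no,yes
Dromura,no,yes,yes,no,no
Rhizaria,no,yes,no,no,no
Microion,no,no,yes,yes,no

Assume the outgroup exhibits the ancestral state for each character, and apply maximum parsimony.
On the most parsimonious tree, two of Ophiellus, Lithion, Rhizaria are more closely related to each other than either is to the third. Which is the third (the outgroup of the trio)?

Character polarity is set by the outgroup: the derived state is whichever differs from the outgroup's state, so for C3, C4 the derived state is 'no', and for the remaining characters it is 'yes'.
C1: derived state 'yes' in Ornithyx and Sclerana only — synapomorphy for {Ornithyx, Sclerana}.
Only Dromura, Lithion, Ophiellus, and Rhizaria show the derived state 'yes' for C2, supporting them as a clade.
Only Lithion, Ophiellus, and Rhizaria show the derived state 'no' for C3, supporting them as a clade.
C4 (derived state 'no') is shared by all ingroup taxa — unites the whole ingroup.
C5: derived state 'yes' in Lithion and Ophiellus only — synapomorphy for {Lithion, Ophiellus}.
Most parsimonious ingroup topology: ((Sclerana,Ornithyx),((Rhizaria,(Lithion,Ophiellus)),Dromura)).
Lithion and Ophiellus share a more recent common ancestor with each other than either does with Rhizaria, so Rhizaria is the least closely related of the three.

Rhizaria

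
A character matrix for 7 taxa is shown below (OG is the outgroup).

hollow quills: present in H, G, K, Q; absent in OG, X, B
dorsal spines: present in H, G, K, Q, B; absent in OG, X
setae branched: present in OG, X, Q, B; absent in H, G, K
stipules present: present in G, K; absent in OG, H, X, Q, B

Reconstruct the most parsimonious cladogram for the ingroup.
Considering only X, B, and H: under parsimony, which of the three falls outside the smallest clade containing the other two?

Character polarity is set by the outgroup: the derived state is whichever differs from the outgroup's state, so for setae branched the derived state is 'absent', and for the remaining characters it is 'present'.
hollow quills: derived state 'present' in G, H, K, and Q only — synapomorphy for {G, H, K, Q}.
Only B, G, H, K, and Q show the derived state 'present' for dorsal spines, supporting them as a clade.
setae branched: derived state 'absent' in G, H, and K only — synapomorphy for {G, H, K}.
stipules present (derived state 'present') is shared by G and K — a synapomorphy uniting that clade.
Most parsimonious ingroup topology: ((((H,(G,K)),Q),B),X).
H and B share a more recent common ancestor with each other than either does with X, so X is the least closely related of the three.

X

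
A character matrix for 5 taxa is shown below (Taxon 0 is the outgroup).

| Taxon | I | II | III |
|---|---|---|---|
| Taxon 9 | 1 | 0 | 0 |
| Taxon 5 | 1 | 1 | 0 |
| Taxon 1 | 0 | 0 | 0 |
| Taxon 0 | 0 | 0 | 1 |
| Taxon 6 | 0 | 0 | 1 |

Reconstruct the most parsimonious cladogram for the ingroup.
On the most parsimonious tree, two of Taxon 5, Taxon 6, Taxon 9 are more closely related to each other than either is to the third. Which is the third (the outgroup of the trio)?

Taxon 6

Character polarity is set by the outgroup: the derived state is whichever differs from the outgroup's state, so for III the derived state is '0', and for the remaining characters it is '1'.
I (derived state '1') is shared by Taxon 5 and Taxon 9 — a synapomorphy uniting that clade.
II (derived state '1') is unique to Taxon 5 (autapomorphy; uninformative for grouping).
III (derived state '0') is shared by Taxon 1, Taxon 5, and Taxon 9 — a synapomorphy uniting that clade.
Most parsimonious ingroup topology: (Taxon 6,(Taxon 1,(Taxon 9,Taxon 5))).
Taxon 5 and Taxon 9 share a more recent common ancestor with each other than either does with Taxon 6, so Taxon 6 is the least closely related of the three.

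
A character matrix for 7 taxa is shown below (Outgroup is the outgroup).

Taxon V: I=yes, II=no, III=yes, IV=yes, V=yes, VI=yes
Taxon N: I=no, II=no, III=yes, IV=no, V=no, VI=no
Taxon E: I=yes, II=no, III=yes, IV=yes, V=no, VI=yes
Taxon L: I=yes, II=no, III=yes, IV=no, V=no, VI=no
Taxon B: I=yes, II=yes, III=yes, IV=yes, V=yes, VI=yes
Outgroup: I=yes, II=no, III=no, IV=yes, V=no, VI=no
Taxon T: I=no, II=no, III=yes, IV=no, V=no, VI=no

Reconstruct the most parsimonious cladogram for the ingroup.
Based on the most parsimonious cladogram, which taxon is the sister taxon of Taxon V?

Taxon B

Character polarity is set by the outgroup: the derived state is whichever differs from the outgroup's state, so for I, IV the derived state is 'no', and for the remaining characters it is 'yes'.
I: derived state 'no' in Taxon N and Taxon T only — synapomorphy for {Taxon N, Taxon T}.
II (derived state 'yes') is unique to Taxon B (autapomorphy; uninformative for grouping).
III (derived state 'yes') is shared by all ingroup taxa — unites the whole ingroup.
IV: derived state 'no' in Taxon L, Taxon N, and Taxon T only — synapomorphy for {Taxon L, Taxon N, Taxon T}.
V (derived state 'yes') is shared by Taxon B and Taxon V — a synapomorphy uniting that clade.
Only Taxon B, Taxon E, and Taxon V show the derived state 'yes' for VI, supporting them as a clade.
Most parsimonious ingroup topology: ((Taxon L,(Taxon N,Taxon T)),(Taxon E,(Taxon V,Taxon B))).
Taxon V and Taxon B form a cherry on this tree, so they are sister taxa.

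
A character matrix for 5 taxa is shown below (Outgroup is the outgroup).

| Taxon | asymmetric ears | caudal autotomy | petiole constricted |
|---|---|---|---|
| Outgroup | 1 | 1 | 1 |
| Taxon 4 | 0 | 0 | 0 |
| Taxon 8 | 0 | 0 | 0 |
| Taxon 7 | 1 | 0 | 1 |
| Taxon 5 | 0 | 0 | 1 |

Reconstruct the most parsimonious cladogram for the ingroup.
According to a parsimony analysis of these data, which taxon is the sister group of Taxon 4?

Taxon 8

The outgroup has state '1' for every character, so '0' is the derived state throughout.
Only Taxon 4, Taxon 5, and Taxon 8 show the derived state '0' for asymmetric ears, supporting them as a clade.
All ingroup taxa share the derived state '0' for caudal autotomy; it defines the ingroup but does not resolve relationships within it.
Only Taxon 4 and Taxon 8 show the derived state '0' for petiole constricted, supporting them as a clade.
Most parsimonious ingroup topology: (((Taxon 4,Taxon 8),Taxon 5),Taxon 7).
Taxon 4 and Taxon 8 form a cherry on this tree, so they are sister taxa.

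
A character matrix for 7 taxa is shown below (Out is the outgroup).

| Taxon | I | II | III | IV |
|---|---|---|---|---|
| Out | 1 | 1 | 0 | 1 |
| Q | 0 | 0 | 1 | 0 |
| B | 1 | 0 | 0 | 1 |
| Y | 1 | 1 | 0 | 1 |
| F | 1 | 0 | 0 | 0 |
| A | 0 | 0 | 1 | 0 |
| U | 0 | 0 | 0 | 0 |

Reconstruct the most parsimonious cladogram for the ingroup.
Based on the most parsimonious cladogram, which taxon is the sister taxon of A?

Character polarity is set by the outgroup: the derived state is whichever differs from the outgroup's state, so for I, II, IV the derived state is '0', and for the remaining characters it is '1'.
I: derived state '0' in A, Q, and U only — synapomorphy for {A, Q, U}.
II (derived state '0') is shared by A, B, F, Q, and U — a synapomorphy uniting that clade.
III: derived state '1' in A and Q only — synapomorphy for {A, Q}.
IV: derived state '0' in A, F, Q, and U only — synapomorphy for {A, F, Q, U}.
Most parsimonious ingroup topology: (((((Q,A),U),F),B),Y).
A and Q form a cherry on this tree, so they are sister taxa.

Q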